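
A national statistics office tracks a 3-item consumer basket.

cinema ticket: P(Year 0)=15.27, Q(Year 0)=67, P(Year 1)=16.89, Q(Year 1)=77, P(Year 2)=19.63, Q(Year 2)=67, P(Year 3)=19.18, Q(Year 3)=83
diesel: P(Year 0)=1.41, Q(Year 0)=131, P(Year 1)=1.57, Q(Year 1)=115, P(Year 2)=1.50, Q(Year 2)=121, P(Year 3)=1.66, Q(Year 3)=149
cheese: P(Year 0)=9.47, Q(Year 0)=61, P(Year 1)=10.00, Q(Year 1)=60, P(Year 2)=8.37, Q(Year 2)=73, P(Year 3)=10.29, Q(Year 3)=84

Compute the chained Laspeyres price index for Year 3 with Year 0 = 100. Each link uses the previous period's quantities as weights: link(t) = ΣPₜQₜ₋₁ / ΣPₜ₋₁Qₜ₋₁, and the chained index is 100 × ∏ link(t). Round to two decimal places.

121.61

Link Year 0→Year 1:
ΣP(Year 1)Q(Year 0) = 16.89×67 + 1.57×131 + 10.00×61 = 1131.63 + 205.67 + 610 = 1947.3
ΣP(Year 0)Q(Year 0) = 15.27×67 + 1.41×131 + 9.47×61 = 1023.09 + 184.71 + 577.67 = 1785.47
link = 1947.3/1785.47 = 1.090637
Link Year 1→Year 2:
ΣP(Year 2)Q(Year 1) = 19.63×77 + 1.50×115 + 8.37×60 = 1511.51 + 172.5 + 502.2 = 2186.21
ΣP(Year 1)Q(Year 1) = 16.89×77 + 1.57×115 + 10.00×60 = 1300.53 + 180.55 + 600 = 2081.08
link = 2186.21/2081.08 = 1.050517
Link Year 2→Year 3:
ΣP(Year 3)Q(Year 2) = 19.18×67 + 1.66×121 + 10.29×73 = 1285.06 + 200.86 + 751.17 = 2237.09
ΣP(Year 2)Q(Year 2) = 19.63×67 + 1.50×121 + 8.37×73 = 1315.21 + 181.5 + 611.01 = 2107.72
link = 2237.09/2107.72 = 1.061379
Chained index = 100 × 1.090637 × 1.050517 × 1.061379 = 121.6057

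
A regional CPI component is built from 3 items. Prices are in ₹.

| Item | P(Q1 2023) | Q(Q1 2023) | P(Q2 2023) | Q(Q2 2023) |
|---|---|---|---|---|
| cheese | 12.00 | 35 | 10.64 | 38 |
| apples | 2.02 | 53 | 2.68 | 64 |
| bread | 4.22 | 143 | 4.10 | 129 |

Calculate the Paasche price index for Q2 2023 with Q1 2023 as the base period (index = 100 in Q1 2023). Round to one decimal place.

97.8

Paasche price index uses current-period quantities as weights.
ΣP(Q2 2023)·Q(Q2 2023) = 10.64×38 + 2.68×64 + 4.10×129 = 404.32 + 171.52 + 528.9 = 1104.74
ΣP(Q1 2023)·Q(Q2 2023) = 12.00×38 + 2.02×64 + 4.22×129 = 456 + 129.28 + 544.38 = 1129.66
Index = 1104.74 / 1129.66 × 100 = 97.7940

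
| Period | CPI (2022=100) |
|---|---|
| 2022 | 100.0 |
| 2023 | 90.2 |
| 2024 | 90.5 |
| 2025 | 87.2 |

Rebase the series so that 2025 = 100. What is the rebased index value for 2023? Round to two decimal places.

Rebased(2023) = 90.2 / 87.2 × 100 = 103.4404

103.44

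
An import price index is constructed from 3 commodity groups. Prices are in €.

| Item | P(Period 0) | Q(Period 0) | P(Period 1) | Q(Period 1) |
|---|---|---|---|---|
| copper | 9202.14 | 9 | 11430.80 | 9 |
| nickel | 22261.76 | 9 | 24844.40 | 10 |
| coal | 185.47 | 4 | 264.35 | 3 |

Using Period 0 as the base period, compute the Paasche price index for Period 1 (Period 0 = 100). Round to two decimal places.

Paasche price index uses current-period quantities as weights.
ΣP(Period 1)·Q(Period 1) = 11430.80×9 + 24844.40×10 + 264.35×3 = 102877.2 + 248444 + 793.05 = 352114.25
ΣP(Period 0)·Q(Period 1) = 9202.14×9 + 22261.76×10 + 185.47×3 = 82819.26 + 222617.6 + 556.41 = 305993.27
Index = 352114.25 / 305993.27 × 100 = 115.0725

115.07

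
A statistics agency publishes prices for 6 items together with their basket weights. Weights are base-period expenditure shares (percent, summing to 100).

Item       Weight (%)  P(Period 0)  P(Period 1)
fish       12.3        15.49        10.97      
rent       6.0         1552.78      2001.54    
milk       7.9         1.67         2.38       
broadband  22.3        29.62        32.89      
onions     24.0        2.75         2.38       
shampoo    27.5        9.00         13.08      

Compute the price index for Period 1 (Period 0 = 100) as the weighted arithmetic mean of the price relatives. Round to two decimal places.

fish: 12.3 × (10.97/15.49) = 12.3 × 0.708199 = 8.7108
rent: 6.0 × (2001.54/1552.78) = 6.0 × 1.289004 = 7.7340
milk: 7.9 × (2.38/1.67) = 7.9 × 1.425150 = 11.2587
broadband: 22.3 × (32.89/29.62) = 22.3 × 1.110398 = 24.7619
onions: 24.0 × (2.38/2.75) = 24.0 × 0.865455 = 20.7709
shampoo: 27.5 × (13.08/9.00) = 27.5 × 1.453333 = 39.9667
Index = Σ wᵢ·(p₁ᵢ/p₀ᵢ) = 8.7108 + 7.7340 + 11.2587 + 24.7619 + 20.7709 + 39.9667 = 113.2030

113.20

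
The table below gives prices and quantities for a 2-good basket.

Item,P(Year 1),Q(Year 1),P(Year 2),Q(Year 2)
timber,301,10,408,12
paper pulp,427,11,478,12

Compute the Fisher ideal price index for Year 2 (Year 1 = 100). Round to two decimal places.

121.43

Laspeyres component (base-period weights):
ΣP(Year 2)Q(Year 1) = 408×10 + 478×11 = 4080 + 5258 = 9338
ΣP(Year 1)Q(Year 1) = 301×10 + 427×11 = 3010 + 4697 = 7707
L = 9338 / 7707 × 100 = 121.1626
Paasche component (current-period weights):
ΣP(Year 2)Q(Year 2) = 408×12 + 478×12 = 4896 + 5736 = 10632
ΣP(Year 1)Q(Year 2) = 301×12 + 427×12 = 3612 + 5124 = 8736
P = 10632 / 8736 × 100 = 121.7033
Fisher = √(L × P) = √(121.1626 × 121.7033) = 121.4326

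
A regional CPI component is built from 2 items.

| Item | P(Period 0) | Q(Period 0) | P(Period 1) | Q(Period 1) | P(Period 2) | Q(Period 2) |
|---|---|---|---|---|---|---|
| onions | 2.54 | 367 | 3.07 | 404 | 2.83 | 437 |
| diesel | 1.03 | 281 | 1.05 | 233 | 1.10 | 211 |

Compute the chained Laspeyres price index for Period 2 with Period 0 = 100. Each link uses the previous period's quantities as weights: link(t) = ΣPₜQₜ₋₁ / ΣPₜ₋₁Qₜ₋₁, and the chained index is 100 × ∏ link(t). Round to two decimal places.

Link Period 0→Period 1:
ΣP(Period 1)Q(Period 0) = 3.07×367 + 1.05×281 = 1126.69 + 295.05 = 1421.74
ΣP(Period 0)Q(Period 0) = 2.54×367 + 1.03×281 = 932.18 + 289.43 = 1221.61
link = 1421.74/1221.61 = 1.163825
Link Period 1→Period 2:
ΣP(Period 2)Q(Period 1) = 2.83×404 + 1.10×233 = 1143.32 + 256.3 = 1399.62
ΣP(Period 1)Q(Period 1) = 3.07×404 + 1.05×233 = 1240.28 + 244.65 = 1484.93
link = 1399.62/1484.93 = 0.942549
Chained index = 100 × 1.163825 × 0.942549 = 109.6962

109.70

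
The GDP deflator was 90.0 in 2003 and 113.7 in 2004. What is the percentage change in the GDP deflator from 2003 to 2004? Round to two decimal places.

26.33%

Change = (113.7 − 90.0) / 90.0 × 100
       = 23.7 / 90.0 × 100 = 26.3333%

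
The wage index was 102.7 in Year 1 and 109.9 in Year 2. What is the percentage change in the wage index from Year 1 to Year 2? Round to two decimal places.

Change = (109.9 − 102.7) / 102.7 × 100
       = 7.2 / 102.7 × 100 = 7.0107%

7.01%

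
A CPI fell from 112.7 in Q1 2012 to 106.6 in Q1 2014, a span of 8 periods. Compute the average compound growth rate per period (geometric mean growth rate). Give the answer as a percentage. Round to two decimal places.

-0.69%

Growth factor = (106.6/112.7)^(1/8) = (0.945874)^(1/8) = 0.993068
Growth rate = 0.993068 − 1 = -0.006932 = -0.6932%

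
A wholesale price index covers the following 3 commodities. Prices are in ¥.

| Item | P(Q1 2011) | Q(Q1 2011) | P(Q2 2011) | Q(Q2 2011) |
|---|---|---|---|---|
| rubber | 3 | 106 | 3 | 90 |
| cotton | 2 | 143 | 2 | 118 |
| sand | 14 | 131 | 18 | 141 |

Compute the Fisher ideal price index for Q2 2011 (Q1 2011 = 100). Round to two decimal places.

Laspeyres component (base-period weights):
ΣP(Q2 2011)Q(Q1 2011) = 3×106 + 2×143 + 18×131 = 318 + 286 + 2358 = 2962
ΣP(Q1 2011)Q(Q1 2011) = 3×106 + 2×143 + 14×131 = 318 + 286 + 1834 = 2438
L = 2962 / 2438 × 100 = 121.4930
Paasche component (current-period weights):
ΣP(Q2 2011)Q(Q2 2011) = 3×90 + 2×118 + 18×141 = 270 + 236 + 2538 = 3044
ΣP(Q1 2011)Q(Q2 2011) = 3×90 + 2×118 + 14×141 = 270 + 236 + 1974 = 2480
P = 3044 / 2480 × 100 = 122.7419
Fisher = √(L × P) = √(121.4930 × 122.7419) = 122.1159

122.12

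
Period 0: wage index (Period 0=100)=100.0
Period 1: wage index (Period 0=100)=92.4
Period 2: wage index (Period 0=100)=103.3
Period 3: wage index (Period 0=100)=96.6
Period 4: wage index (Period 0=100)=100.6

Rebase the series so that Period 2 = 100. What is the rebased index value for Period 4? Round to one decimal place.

Rebased(Period 4) = 100.6 / 103.3 × 100 = 97.3863

97.4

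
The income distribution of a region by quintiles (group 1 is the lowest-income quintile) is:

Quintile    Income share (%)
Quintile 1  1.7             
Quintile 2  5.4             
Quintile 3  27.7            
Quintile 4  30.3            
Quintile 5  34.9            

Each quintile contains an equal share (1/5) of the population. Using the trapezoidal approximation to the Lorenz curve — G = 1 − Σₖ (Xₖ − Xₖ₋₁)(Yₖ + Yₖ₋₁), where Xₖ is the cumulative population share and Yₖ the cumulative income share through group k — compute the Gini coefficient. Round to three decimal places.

Cumulative income shares Yₖ: 0.0170, 0.0710, 0.3480, 0.6510, 1.0000
Σ (Xₖ−Xₖ₋₁)(Yₖ+Yₖ₋₁) = (1/5)(0.0170+0.0000) + (1/5)(0.0710+0.0170) + (1/5)(0.3480+0.0710) + (1/5)(0.6510+0.3480) + (1/5)(1.0000+0.6510)
  = 0.0034 + 0.0176 + 0.0838 + 0.1998 + 0.3302 = 0.6348
G = 1 − 0.6348 = 0.3652

0.365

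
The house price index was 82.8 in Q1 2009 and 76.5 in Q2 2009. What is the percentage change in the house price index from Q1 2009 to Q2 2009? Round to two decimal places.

Change = (76.5 − 82.8) / 82.8 × 100
       = -6.3 / 82.8 × 100 = -7.6087%

-7.61%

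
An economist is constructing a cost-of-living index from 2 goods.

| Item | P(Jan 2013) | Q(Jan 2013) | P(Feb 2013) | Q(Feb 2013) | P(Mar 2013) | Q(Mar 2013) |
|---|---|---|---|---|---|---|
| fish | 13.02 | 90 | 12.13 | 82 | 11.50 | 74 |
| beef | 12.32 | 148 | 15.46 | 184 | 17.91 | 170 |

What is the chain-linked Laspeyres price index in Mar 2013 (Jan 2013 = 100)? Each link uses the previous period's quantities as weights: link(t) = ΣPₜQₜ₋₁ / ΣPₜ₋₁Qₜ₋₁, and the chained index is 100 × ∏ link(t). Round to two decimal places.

124.57

Link Jan 2013→Feb 2013:
ΣP(Feb 2013)Q(Jan 2013) = 12.13×90 + 15.46×148 = 1091.7 + 2288.08 = 3379.78
ΣP(Jan 2013)Q(Jan 2013) = 13.02×90 + 12.32×148 = 1171.8 + 1823.36 = 2995.16
link = 3379.78/2995.16 = 1.128414
Link Feb 2013→Mar 2013:
ΣP(Mar 2013)Q(Feb 2013) = 11.50×82 + 17.91×184 = 943 + 3295.44 = 4238.44
ΣP(Feb 2013)Q(Feb 2013) = 12.13×82 + 15.46×184 = 994.66 + 2844.64 = 3839.3
link = 4238.44/3839.3 = 1.103962
Chained index = 100 × 1.128414 × 1.103962 = 124.5726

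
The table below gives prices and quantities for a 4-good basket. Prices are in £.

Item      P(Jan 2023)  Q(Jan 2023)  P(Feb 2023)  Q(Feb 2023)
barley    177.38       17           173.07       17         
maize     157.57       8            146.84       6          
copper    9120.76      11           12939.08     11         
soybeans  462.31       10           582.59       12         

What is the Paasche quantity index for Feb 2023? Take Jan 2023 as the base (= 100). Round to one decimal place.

Paasche quantity index uses current-period prices as weights.
ΣP(Feb 2023)·Q(Feb 2023) = 173.07×17 + 146.84×6 + 12939.08×11 + 582.59×12 = 2942.19 + 881.04 + 142329.88 + 6991.08 = 153144.19
ΣP(Feb 2023)·Q(Jan 2023) = 173.07×17 + 146.84×8 + 12939.08×11 + 582.59×10 = 2942.19 + 1174.72 + 142329.88 + 5825.9 = 152272.69
Index = 153144.19 / 152272.69 × 100 = 100.5723

100.6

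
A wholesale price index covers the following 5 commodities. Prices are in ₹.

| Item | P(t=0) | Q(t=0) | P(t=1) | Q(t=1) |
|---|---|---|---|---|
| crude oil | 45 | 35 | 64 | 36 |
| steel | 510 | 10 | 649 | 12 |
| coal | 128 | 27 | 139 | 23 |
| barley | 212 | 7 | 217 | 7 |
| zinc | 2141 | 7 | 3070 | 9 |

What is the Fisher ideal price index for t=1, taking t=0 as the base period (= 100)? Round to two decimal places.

134.20

Laspeyres component (base-period weights):
ΣP(t=1)Q(t=0) = 64×35 + 649×10 + 139×27 + 217×7 + 3070×7 = 2240 + 6490 + 3753 + 1519 + 21490 = 35492
ΣP(t=0)Q(t=0) = 45×35 + 510×10 + 128×27 + 212×7 + 2141×7 = 1575 + 5100 + 3456 + 1484 + 14987 = 26602
L = 35492 / 26602 × 100 = 133.4185
Paasche component (current-period weights):
ΣP(t=1)Q(t=1) = 64×36 + 649×12 + 139×23 + 217×7 + 3070×9 = 2304 + 7788 + 3197 + 1519 + 27630 = 42438
ΣP(t=0)Q(t=1) = 45×36 + 510×12 + 128×23 + 212×7 + 2141×9 = 1620 + 6120 + 2944 + 1484 + 19269 = 31437
P = 42438 / 31437 × 100 = 134.9938
Fisher = √(L × P) = √(133.4185 × 134.9938) = 134.2039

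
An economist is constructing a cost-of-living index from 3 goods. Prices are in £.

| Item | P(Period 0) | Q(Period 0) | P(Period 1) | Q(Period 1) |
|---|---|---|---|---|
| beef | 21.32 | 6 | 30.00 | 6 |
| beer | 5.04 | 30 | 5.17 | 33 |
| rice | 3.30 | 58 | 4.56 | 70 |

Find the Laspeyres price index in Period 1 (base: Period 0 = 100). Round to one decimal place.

127.4

Laspeyres price index uses base-period quantities as weights.
ΣP(Period 1)·Q(Period 0) = 30.00×6 + 5.17×30 + 4.56×58 = 180 + 155.1 + 264.48 = 599.58
ΣP(Period 0)·Q(Period 0) = 21.32×6 + 5.04×30 + 3.30×58 = 127.92 + 151.2 + 191.4 = 470.52
Index = 599.58 / 470.52 × 100 = 127.4292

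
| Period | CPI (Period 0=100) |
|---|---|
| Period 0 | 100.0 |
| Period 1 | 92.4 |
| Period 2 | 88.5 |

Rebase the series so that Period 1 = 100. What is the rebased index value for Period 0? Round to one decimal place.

108.2

Rebased(Period 0) = 100.0 / 92.4 × 100 = 108.2251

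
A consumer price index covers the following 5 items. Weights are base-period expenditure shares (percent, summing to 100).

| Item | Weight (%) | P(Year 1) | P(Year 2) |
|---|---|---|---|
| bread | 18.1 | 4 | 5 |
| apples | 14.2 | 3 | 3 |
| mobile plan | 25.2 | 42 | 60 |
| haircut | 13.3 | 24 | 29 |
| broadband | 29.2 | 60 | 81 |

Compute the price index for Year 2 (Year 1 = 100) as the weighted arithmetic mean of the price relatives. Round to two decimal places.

128.32

bread: 18.1 × (5/4) = 18.1 × 1.250000 = 22.6250
apples: 14.2 × (3/3) = 14.2 × 1.000000 = 14.2000
mobile plan: 25.2 × (60/42) = 25.2 × 1.428571 = 36.0000
haircut: 13.3 × (29/24) = 13.3 × 1.208333 = 16.0708
broadband: 29.2 × (81/60) = 29.2 × 1.350000 = 39.4200
Index = Σ wᵢ·(p₁ᵢ/p₀ᵢ) = 22.6250 + 14.2000 + 36.0000 + 16.0708 + 39.4200 = 128.3158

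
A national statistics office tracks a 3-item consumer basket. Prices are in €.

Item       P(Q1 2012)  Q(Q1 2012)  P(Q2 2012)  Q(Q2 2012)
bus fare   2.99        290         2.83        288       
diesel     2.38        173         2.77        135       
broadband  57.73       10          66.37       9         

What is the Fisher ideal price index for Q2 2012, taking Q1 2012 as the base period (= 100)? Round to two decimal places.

Laspeyres component (base-period weights):
ΣP(Q2 2012)Q(Q1 2012) = 2.83×290 + 2.77×173 + 66.37×10 = 820.7 + 479.21 + 663.7 = 1963.61
ΣP(Q1 2012)Q(Q1 2012) = 2.99×290 + 2.38×173 + 57.73×10 = 867.1 + 411.74 + 577.3 = 1856.14
L = 1963.61 / 1856.14 × 100 = 105.7900
Paasche component (current-period weights):
ΣP(Q2 2012)Q(Q2 2012) = 2.83×288 + 2.77×135 + 66.37×9 = 815.04 + 373.95 + 597.33 = 1786.32
ΣP(Q1 2012)Q(Q2 2012) = 2.99×288 + 2.38×135 + 57.73×9 = 861.12 + 321.3 + 519.57 = 1701.99
P = 1786.32 / 1701.99 × 100 = 104.9548
Fisher = √(L × P) = √(105.7900 × 104.9548) = 105.3716

105.37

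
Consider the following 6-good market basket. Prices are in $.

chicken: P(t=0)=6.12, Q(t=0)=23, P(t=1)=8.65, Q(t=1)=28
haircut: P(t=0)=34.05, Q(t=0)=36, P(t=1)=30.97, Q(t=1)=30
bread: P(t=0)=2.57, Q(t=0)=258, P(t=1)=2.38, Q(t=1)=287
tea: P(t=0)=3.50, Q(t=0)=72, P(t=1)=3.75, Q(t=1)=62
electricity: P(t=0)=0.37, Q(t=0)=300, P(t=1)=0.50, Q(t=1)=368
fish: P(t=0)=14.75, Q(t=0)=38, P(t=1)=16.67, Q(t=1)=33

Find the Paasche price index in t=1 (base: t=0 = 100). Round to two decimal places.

Paasche price index uses current-period quantities as weights.
ΣP(t=1)·Q(t=1) = 8.65×28 + 30.97×30 + 2.38×287 + 3.75×62 + 0.50×368 + 16.67×33 = 242.2 + 929.1 + 683.06 + 232.5 + 184 + 550.11 = 2820.97
ΣP(t=0)·Q(t=1) = 6.12×28 + 34.05×30 + 2.57×287 + 3.50×62 + 0.37×368 + 14.75×33 = 171.36 + 1021.5 + 737.59 + 217 + 136.16 + 486.75 = 2770.36
Index = 2820.97 / 2770.36 × 100 = 101.8268

101.83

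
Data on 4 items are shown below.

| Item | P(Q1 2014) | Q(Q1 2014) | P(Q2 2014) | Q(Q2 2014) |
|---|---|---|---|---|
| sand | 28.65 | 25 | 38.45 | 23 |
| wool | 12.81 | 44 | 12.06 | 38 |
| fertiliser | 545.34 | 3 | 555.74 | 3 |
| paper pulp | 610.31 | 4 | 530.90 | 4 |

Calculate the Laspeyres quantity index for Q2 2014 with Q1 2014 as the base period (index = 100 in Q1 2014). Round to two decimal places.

97.50

Laspeyres quantity index uses base-period prices as weights.
ΣP(Q1 2014)·Q(Q2 2014) = 28.65×23 + 12.81×38 + 545.34×3 + 610.31×4 = 658.95 + 486.78 + 1636.02 + 2441.24 = 5222.99
ΣP(Q1 2014)·Q(Q1 2014) = 28.65×25 + 12.81×44 + 545.34×3 + 610.31×4 = 716.25 + 563.64 + 1636.02 + 2441.24 = 5357.15
Index = 5222.99 / 5357.15 × 100 = 97.4957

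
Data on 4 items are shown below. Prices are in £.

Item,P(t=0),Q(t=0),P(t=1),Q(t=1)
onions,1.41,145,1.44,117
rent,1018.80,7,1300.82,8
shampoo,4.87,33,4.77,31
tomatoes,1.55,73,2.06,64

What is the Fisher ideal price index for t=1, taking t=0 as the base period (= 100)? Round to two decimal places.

Laspeyres component (base-period weights):
ΣP(t=1)Q(t=0) = 1.44×145 + 1300.82×7 + 4.77×33 + 2.06×73 = 208.8 + 9105.74 + 157.41 + 150.38 = 9622.33
ΣP(t=0)Q(t=0) = 1.41×145 + 1018.80×7 + 4.87×33 + 1.55×73 = 204.45 + 7131.6 + 160.71 + 113.15 = 7609.91
L = 9622.33 / 7609.91 × 100 = 126.4447
Paasche component (current-period weights):
ΣP(t=1)Q(t=1) = 1.44×117 + 1300.82×8 + 4.77×31 + 2.06×64 = 168.48 + 10406.56 + 147.87 + 131.84 = 10854.75
ΣP(t=0)Q(t=1) = 1.41×117 + 1018.80×8 + 4.87×31 + 1.55×64 = 164.97 + 8150.4 + 150.97 + 99.2 = 8565.54
P = 10854.75 / 8565.54 × 100 = 126.7258
Fisher = √(L × P) = √(126.4447 × 126.7258) = 126.5852

126.59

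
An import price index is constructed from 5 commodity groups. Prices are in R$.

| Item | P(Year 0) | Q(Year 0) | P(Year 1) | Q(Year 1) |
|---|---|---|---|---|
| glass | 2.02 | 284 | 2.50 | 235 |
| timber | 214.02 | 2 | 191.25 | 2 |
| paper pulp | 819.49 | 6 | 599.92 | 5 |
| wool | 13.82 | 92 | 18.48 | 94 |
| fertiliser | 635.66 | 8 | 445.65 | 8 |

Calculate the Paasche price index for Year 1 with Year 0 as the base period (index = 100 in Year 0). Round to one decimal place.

Paasche price index uses current-period quantities as weights.
ΣP(Year 1)·Q(Year 1) = 2.50×235 + 191.25×2 + 599.92×5 + 18.48×94 + 445.65×8 = 587.5 + 382.5 + 2999.6 + 1737.12 + 3565.2 = 9271.92
ΣP(Year 0)·Q(Year 1) = 2.02×235 + 214.02×2 + 819.49×5 + 13.82×94 + 635.66×8 = 474.7 + 428.04 + 4097.45 + 1299.08 + 5085.28 = 11384.55
Index = 9271.92 / 11384.55 × 100 = 81.4430

81.4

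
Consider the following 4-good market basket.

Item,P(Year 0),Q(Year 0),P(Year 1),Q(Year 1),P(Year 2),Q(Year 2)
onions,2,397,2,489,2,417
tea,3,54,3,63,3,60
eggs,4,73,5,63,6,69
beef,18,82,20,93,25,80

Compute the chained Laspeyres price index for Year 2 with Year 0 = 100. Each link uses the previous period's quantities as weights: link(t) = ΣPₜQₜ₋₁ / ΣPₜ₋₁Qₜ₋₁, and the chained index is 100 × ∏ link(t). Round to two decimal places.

Link Year 0→Year 1:
ΣP(Year 1)Q(Year 0) = 2×397 + 3×54 + 5×73 + 20×82 = 794 + 162 + 365 + 1640 = 2961
ΣP(Year 0)Q(Year 0) = 2×397 + 3×54 + 4×73 + 18×82 = 794 + 162 + 292 + 1476 = 2724
link = 2961/2724 = 1.087004
Link Year 1→Year 2:
ΣP(Year 2)Q(Year 1) = 2×489 + 3×63 + 6×63 + 25×93 = 978 + 189 + 378 + 2325 = 3870
ΣP(Year 1)Q(Year 1) = 2×489 + 3×63 + 5×63 + 20×93 = 978 + 189 + 315 + 1860 = 3342
link = 3870/3342 = 1.157989
Chained index = 100 × 1.087004 × 1.157989 = 125.8739

125.87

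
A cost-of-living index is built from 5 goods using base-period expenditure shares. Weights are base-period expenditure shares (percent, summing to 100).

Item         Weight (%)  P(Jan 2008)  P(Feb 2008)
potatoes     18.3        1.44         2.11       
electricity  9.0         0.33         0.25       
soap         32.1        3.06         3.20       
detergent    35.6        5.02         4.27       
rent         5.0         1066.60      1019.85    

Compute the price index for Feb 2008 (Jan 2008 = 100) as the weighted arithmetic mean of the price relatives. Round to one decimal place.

potatoes: 18.3 × (2.11/1.44) = 18.3 × 1.465278 = 26.8146
electricity: 9.0 × (0.25/0.33) = 9.0 × 0.757576 = 6.8182
soap: 32.1 × (3.20/3.06) = 32.1 × 1.045752 = 33.5686
detergent: 35.6 × (4.27/5.02) = 35.6 × 0.850598 = 30.2813
rent: 5.0 × (1019.85/1066.60) = 5.0 × 0.956169 = 4.7808
Index = Σ wᵢ·(p₁ᵢ/p₀ᵢ) = 26.8146 + 6.8182 + 33.5686 + 30.2813 + 4.7808 = 102.2635

102.3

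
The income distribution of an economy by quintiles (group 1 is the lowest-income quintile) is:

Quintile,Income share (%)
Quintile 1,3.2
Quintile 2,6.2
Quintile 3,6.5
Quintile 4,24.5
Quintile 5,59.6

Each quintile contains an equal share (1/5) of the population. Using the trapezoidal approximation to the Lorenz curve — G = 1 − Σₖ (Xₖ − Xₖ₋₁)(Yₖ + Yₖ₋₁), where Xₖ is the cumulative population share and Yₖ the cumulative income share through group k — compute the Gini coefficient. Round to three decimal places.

0.524

Cumulative income shares Yₖ: 0.0320, 0.0940, 0.1590, 0.4040, 1.0000
Σ (Xₖ−Xₖ₋₁)(Yₖ+Yₖ₋₁) = (1/5)(0.0320+0.0000) + (1/5)(0.0940+0.0320) + (1/5)(0.1590+0.0940) + (1/5)(0.4040+0.1590) + (1/5)(1.0000+0.4040)
  = 0.0064 + 0.0252 + 0.0506 + 0.1126 + 0.2808 = 0.4756
G = 1 − 0.4756 = 0.5244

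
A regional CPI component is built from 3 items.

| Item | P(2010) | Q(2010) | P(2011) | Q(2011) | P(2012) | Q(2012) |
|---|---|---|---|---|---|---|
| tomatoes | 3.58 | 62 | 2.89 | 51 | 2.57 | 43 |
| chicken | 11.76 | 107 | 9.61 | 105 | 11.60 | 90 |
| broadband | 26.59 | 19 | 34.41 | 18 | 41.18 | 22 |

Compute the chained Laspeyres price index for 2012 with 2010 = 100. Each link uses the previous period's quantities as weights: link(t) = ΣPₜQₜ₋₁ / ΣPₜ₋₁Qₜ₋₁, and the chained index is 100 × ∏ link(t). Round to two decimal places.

Link 2010→2011:
ΣP(2011)Q(2010) = 2.89×62 + 9.61×107 + 34.41×19 = 179.18 + 1028.27 + 653.79 = 1861.24
ΣP(2010)Q(2010) = 3.58×62 + 11.76×107 + 26.59×19 = 221.96 + 1258.32 + 505.21 = 1985.49
link = 1861.24/1985.49 = 0.937421
Link 2011→2012:
ΣP(2012)Q(2011) = 2.57×51 + 11.60×105 + 41.18×18 = 131.07 + 1218 + 741.24 = 2090.31
ΣP(2011)Q(2011) = 2.89×51 + 9.61×105 + 34.41×18 = 147.39 + 1009.05 + 619.38 = 1775.82
link = 2090.31/1775.82 = 1.177096
Chained index = 100 × 0.937421 × 1.177096 = 110.3434

110.34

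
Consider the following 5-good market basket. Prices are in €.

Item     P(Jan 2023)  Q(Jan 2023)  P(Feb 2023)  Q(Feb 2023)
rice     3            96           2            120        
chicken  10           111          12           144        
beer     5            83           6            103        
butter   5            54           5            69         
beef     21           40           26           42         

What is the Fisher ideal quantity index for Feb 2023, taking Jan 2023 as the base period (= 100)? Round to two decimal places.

Laspeyres component (base-period weights):
ΣP(Jan 2023)Q(Feb 2023) = 3×120 + 10×144 + 5×103 + 5×69 + 21×42 = 360 + 1440 + 515 + 345 + 882 = 3542
ΣP(Jan 2023)Q(Jan 2023) = 3×96 + 10×111 + 5×83 + 5×54 + 21×40 = 288 + 1110 + 415 + 270 + 840 = 2923
L = 3542 / 2923 × 100 = 121.1769
Paasche component (current-period weights):
ΣP(Feb 2023)Q(Feb 2023) = 2×120 + 12×144 + 6×103 + 5×69 + 26×42 = 240 + 1728 + 618 + 345 + 1092 = 4023
ΣP(Feb 2023)Q(Jan 2023) = 2×96 + 12×111 + 6×83 + 5×54 + 26×40 = 192 + 1332 + 498 + 270 + 1040 = 3332
P = 4023 / 3332 × 100 = 120.7383
Fisher = √(L × P) = √(121.1769 × 120.7383) = 120.9574

120.96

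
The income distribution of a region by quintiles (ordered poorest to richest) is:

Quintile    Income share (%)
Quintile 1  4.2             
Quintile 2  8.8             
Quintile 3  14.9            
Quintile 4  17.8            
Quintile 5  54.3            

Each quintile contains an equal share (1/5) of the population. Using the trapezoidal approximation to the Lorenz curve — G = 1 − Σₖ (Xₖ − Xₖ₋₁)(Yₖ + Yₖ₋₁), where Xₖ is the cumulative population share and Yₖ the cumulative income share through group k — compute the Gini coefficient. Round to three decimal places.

0.437

Cumulative income shares Yₖ: 0.0420, 0.1300, 0.2790, 0.4570, 1.0000
Σ (Xₖ−Xₖ₋₁)(Yₖ+Yₖ₋₁) = (1/5)(0.0420+0.0000) + (1/5)(0.1300+0.0420) + (1/5)(0.2790+0.1300) + (1/5)(0.4570+0.2790) + (1/5)(1.0000+0.4570)
  = 0.0084 + 0.0344 + 0.0818 + 0.1472 + 0.2914 = 0.5632
G = 1 − 0.5632 = 0.4368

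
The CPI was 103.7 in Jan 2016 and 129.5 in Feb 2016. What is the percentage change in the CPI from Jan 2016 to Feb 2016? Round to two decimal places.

24.88%

Change = (129.5 − 103.7) / 103.7 × 100
       = 25.8 / 103.7 × 100 = 24.8795%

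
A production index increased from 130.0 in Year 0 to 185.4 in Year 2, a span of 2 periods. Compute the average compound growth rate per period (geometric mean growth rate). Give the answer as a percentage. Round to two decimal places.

Growth factor = (185.4/130.0)^(1/2) = (1.426154)^(1/2) = 1.194217
Growth rate = 1.194217 − 1 = 0.194217 = 19.4217%

19.42%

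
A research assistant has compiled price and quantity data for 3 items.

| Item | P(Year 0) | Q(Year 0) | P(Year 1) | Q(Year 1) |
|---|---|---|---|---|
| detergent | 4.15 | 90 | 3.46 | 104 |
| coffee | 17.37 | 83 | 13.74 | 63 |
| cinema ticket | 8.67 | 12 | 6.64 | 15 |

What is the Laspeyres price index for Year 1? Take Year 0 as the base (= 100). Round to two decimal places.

79.80

Laspeyres price index uses base-period quantities as weights.
ΣP(Year 1)·Q(Year 0) = 3.46×90 + 13.74×83 + 6.64×12 = 311.4 + 1140.42 + 79.68 = 1531.5
ΣP(Year 0)·Q(Year 0) = 4.15×90 + 17.37×83 + 8.67×12 = 373.5 + 1441.71 + 104.04 = 1919.25
Index = 1531.5 / 1919.25 × 100 = 79.7968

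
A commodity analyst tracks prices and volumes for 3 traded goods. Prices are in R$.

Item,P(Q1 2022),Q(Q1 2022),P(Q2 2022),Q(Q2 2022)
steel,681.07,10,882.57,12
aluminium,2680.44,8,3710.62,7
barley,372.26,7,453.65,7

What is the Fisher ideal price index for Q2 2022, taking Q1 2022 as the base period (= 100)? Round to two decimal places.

Laspeyres component (base-period weights):
ΣP(Q2 2022)Q(Q1 2022) = 882.57×10 + 3710.62×8 + 453.65×7 = 8825.7 + 29684.96 + 3175.55 = 41686.21
ΣP(Q1 2022)Q(Q1 2022) = 681.07×10 + 2680.44×8 + 372.26×7 = 6810.7 + 21443.52 + 2605.82 = 30860.04
L = 41686.21 / 30860.04 × 100 = 135.0815
Paasche component (current-period weights):
ΣP(Q2 2022)Q(Q2 2022) = 882.57×12 + 3710.62×7 + 453.65×7 = 10590.84 + 25974.34 + 3175.55 = 39740.73
ΣP(Q1 2022)Q(Q2 2022) = 681.07×12 + 2680.44×7 + 372.26×7 = 8172.84 + 18763.08 + 2605.82 = 29541.74
P = 39740.73 / 29541.74 × 100 = 134.5240
Fisher = √(L × P) = √(135.0815 × 134.5240) = 134.8025

134.80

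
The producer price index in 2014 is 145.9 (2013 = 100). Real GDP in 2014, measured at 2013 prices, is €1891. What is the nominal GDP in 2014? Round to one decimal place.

Nominal = Real × (Index/100) = 1891 × (145.9/100)
        = 1891 × 1.459 = 2758.9690

2759.0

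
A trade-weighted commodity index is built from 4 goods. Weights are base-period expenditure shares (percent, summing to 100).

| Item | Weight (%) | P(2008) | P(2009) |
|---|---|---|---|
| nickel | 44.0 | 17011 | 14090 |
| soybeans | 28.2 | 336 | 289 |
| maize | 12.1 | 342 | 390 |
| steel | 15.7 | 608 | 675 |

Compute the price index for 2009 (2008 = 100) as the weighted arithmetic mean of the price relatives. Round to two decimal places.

91.93

nickel: 44.0 × (14090/17011) = 44.0 × 0.828288 = 36.4447
soybeans: 28.2 × (289/336) = 28.2 × 0.860119 = 24.2554
maize: 12.1 × (390/342) = 12.1 × 1.140351 = 13.7982
steel: 15.7 × (675/608) = 15.7 × 1.110197 = 17.4301
Index = Σ wᵢ·(p₁ᵢ/p₀ᵢ) = 36.4447 + 24.2554 + 13.7982 + 17.4301 = 91.9284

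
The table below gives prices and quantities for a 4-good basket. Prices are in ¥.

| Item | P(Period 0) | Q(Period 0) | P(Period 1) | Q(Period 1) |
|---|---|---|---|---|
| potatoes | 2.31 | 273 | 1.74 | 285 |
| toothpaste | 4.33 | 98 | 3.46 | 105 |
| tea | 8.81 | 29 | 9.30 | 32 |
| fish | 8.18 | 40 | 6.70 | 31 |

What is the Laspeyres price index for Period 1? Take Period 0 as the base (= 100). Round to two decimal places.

Laspeyres price index uses base-period quantities as weights.
ΣP(Period 1)·Q(Period 0) = 1.74×273 + 3.46×98 + 9.30×29 + 6.70×40 = 475.02 + 339.08 + 269.7 + 268 = 1351.8
ΣP(Period 0)·Q(Period 0) = 2.31×273 + 4.33×98 + 8.81×29 + 8.18×40 = 630.63 + 424.34 + 255.49 + 327.2 = 1637.66
Index = 1351.8 / 1637.66 × 100 = 82.5446

82.54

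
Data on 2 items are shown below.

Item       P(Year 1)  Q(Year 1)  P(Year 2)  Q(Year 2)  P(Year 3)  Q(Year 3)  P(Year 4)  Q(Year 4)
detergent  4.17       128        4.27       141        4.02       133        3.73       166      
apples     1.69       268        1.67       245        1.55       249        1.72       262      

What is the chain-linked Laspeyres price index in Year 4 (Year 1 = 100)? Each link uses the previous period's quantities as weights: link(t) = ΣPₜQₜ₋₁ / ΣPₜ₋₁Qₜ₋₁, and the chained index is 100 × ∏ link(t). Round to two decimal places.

Link Year 1→Year 2:
ΣP(Year 2)Q(Year 1) = 4.27×128 + 1.67×268 = 546.56 + 447.56 = 994.12
ΣP(Year 1)Q(Year 1) = 4.17×128 + 1.69×268 = 533.76 + 452.92 = 986.68
link = 994.12/986.68 = 1.007540
Link Year 2→Year 3:
ΣP(Year 3)Q(Year 2) = 4.02×141 + 1.55×245 = 566.82 + 379.75 = 946.57
ΣP(Year 2)Q(Year 2) = 4.27×141 + 1.67×245 = 602.07 + 409.15 = 1011.22
link = 946.57/1011.22 = 0.936067
Link Year 3→Year 4:
ΣP(Year 4)Q(Year 3) = 3.73×133 + 1.72×249 = 496.09 + 428.28 = 924.37
ΣP(Year 3)Q(Year 3) = 4.02×133 + 1.55×249 = 534.66 + 385.95 = 920.61
link = 924.37/920.61 = 1.004084
Chained index = 100 × 1.007540 × 0.936067 × 1.004084 = 94.6978

94.70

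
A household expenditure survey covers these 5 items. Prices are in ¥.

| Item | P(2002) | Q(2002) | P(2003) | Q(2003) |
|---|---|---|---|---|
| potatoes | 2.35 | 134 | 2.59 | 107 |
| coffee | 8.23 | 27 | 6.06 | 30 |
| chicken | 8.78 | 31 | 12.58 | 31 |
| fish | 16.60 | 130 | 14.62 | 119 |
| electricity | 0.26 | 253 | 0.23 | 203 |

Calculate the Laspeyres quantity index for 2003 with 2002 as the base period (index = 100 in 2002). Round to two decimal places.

Laspeyres quantity index uses base-period prices as weights.
ΣP(2002)·Q(2003) = 2.35×107 + 8.23×30 + 8.78×31 + 16.60×119 + 0.26×203 = 251.45 + 246.9 + 272.18 + 1975.4 + 52.78 = 2798.71
ΣP(2002)·Q(2002) = 2.35×134 + 8.23×27 + 8.78×31 + 16.60×130 + 0.26×253 = 314.9 + 222.21 + 272.18 + 2158 + 65.78 = 3033.07
Index = 2798.71 / 3033.07 × 100 = 92.2732

92.27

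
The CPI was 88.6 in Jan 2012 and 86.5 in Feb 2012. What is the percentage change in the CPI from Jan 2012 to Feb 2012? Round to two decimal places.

Change = (86.5 − 88.6) / 88.6 × 100
       = -2.1 / 88.6 × 100 = -2.3702%

-2.37%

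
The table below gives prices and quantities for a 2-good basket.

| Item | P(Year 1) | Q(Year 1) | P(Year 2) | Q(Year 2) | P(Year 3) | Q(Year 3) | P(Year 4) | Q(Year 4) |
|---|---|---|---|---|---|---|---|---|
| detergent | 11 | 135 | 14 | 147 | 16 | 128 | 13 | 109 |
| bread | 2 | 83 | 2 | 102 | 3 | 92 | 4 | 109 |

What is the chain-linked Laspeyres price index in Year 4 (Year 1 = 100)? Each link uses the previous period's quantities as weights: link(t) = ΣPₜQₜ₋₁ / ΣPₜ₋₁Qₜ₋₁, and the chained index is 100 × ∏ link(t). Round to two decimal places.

127.95

Link Year 1→Year 2:
ΣP(Year 2)Q(Year 1) = 14×135 + 2×83 = 1890 + 166 = 2056
ΣP(Year 1)Q(Year 1) = 11×135 + 2×83 = 1485 + 166 = 1651
link = 2056/1651 = 1.245306
Link Year 2→Year 3:
ΣP(Year 3)Q(Year 2) = 16×147 + 3×102 = 2352 + 306 = 2658
ΣP(Year 2)Q(Year 2) = 14×147 + 2×102 = 2058 + 204 = 2262
link = 2658/2262 = 1.175066
Link Year 3→Year 4:
ΣP(Year 4)Q(Year 3) = 13×128 + 4×92 = 1664 + 368 = 2032
ΣP(Year 3)Q(Year 3) = 16×128 + 3×92 = 2048 + 276 = 2324
link = 2032/2324 = 0.874355
Chained index = 100 × 1.245306 × 1.175066 × 0.874355 = 127.9458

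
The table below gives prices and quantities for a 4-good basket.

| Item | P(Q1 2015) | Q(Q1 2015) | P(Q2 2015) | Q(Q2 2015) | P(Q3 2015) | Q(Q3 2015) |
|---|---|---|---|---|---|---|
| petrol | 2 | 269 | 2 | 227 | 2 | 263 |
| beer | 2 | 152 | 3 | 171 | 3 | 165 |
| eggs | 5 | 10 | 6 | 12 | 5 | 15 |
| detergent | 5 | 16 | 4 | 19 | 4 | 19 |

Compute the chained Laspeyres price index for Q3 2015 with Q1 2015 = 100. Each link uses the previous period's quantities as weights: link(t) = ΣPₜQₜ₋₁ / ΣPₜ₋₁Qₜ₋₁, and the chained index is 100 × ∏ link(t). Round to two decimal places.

Link Q1 2015→Q2 2015:
ΣP(Q2 2015)Q(Q1 2015) = 2×269 + 3×152 + 6×10 + 4×16 = 538 + 456 + 60 + 64 = 1118
ΣP(Q1 2015)Q(Q1 2015) = 2×269 + 2×152 + 5×10 + 5×16 = 538 + 304 + 50 + 80 = 972
link = 1118/972 = 1.150206
Link Q2 2015→Q3 2015:
ΣP(Q3 2015)Q(Q2 2015) = 2×227 + 3×171 + 5×12 + 4×19 = 454 + 513 + 60 + 76 = 1103
ΣP(Q2 2015)Q(Q2 2015) = 2×227 + 3×171 + 6×12 + 4×19 = 454 + 513 + 72 + 76 = 1115
link = 1103/1115 = 0.989238
Chained index = 100 × 1.150206 × 0.989238 = 113.7827

113.78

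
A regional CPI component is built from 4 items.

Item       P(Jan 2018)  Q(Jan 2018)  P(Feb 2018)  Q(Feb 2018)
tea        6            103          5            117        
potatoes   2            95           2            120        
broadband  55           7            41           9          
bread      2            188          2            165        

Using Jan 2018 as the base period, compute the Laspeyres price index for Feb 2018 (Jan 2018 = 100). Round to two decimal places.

Laspeyres price index uses base-period quantities as weights.
ΣP(Feb 2018)·Q(Jan 2018) = 5×103 + 2×95 + 41×7 + 2×188 = 515 + 190 + 287 + 376 = 1368
ΣP(Jan 2018)·Q(Jan 2018) = 6×103 + 2×95 + 55×7 + 2×188 = 618 + 190 + 385 + 376 = 1569
Index = 1368 / 1569 × 100 = 87.1893

87.19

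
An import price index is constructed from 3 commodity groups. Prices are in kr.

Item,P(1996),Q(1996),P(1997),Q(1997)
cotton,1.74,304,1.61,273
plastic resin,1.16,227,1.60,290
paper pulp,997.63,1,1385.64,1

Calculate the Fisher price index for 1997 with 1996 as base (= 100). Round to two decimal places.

125.79

Laspeyres component (base-period weights):
ΣP(1997)Q(1996) = 1.61×304 + 1.60×227 + 1385.64×1 = 489.44 + 363.2 + 1385.64 = 2238.28
ΣP(1996)Q(1996) = 1.74×304 + 1.16×227 + 997.63×1 = 528.96 + 263.32 + 997.63 = 1789.91
L = 2238.28 / 1789.91 × 100 = 125.0499
Paasche component (current-period weights):
ΣP(1997)Q(1997) = 1.61×273 + 1.60×290 + 1385.64×1 = 439.53 + 464 + 1385.64 = 2289.17
ΣP(1996)Q(1997) = 1.74×273 + 1.16×290 + 997.63×1 = 475.02 + 336.4 + 997.63 = 1809.05
P = 2289.17 / 1809.05 × 100 = 126.5399
Fisher = √(L × P) = √(125.0499 × 126.5399) = 125.7927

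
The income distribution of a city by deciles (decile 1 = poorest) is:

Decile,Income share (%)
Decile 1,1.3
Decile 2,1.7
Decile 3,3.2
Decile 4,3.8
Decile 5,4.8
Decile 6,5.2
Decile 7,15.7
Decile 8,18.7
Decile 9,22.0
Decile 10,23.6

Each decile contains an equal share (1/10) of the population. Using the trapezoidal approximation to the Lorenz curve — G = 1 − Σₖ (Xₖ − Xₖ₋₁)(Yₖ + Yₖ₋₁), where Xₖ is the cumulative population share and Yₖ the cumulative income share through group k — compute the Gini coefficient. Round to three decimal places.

0.456

Cumulative income shares Yₖ: 0.0130, 0.0300, 0.0620, 0.1000, 0.1480, 0.2000, 0.3570, 0.5440, 0.7640, 1.0000
Σ (Xₖ−Xₖ₋₁)(Yₖ+Yₖ₋₁) = (1/10)(0.0130+0.0000) + (1/10)(0.0300+0.0130) + (1/10)(0.0620+0.0300) + (1/10)(0.1000+0.0620) + (1/10)(0.1480+0.1000) + (1/10)(0.2000+0.1480) + (1/10)(0.3570+0.2000) + (1/10)(0.5440+0.3570) + (1/10)(0.7640+0.5440) + (1/10)(1.0000+0.7640)
  = 0.0013 + 0.0043 + 0.0092 + 0.0162 + 0.0248 + 0.0348 + 0.0557 + 0.0901 + 0.1308 + 0.1764 = 0.5436
G = 1 − 0.5436 = 0.4564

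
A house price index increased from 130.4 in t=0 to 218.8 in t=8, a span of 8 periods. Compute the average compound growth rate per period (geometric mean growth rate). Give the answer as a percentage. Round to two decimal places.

6.68%

Growth factor = (218.8/130.4)^(1/8) = (1.677914)^(1/8) = 1.066832
Growth rate = 1.066832 − 1 = 0.066832 = 6.6832%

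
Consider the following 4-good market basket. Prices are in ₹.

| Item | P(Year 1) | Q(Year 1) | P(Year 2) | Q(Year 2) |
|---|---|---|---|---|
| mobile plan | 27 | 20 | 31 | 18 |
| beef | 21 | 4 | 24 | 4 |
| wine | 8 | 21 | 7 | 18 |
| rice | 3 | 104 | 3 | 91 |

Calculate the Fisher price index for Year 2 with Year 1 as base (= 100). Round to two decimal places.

Laspeyres component (base-period weights):
ΣP(Year 2)Q(Year 1) = 31×20 + 24×4 + 7×21 + 3×104 = 620 + 96 + 147 + 312 = 1175
ΣP(Year 1)Q(Year 1) = 27×20 + 21×4 + 8×21 + 3×104 = 540 + 84 + 168 + 312 = 1104
L = 1175 / 1104 × 100 = 106.4312
Paasche component (current-period weights):
ΣP(Year 2)Q(Year 2) = 31×18 + 24×4 + 7×18 + 3×91 = 558 + 96 + 126 + 273 = 1053
ΣP(Year 1)Q(Year 2) = 27×18 + 21×4 + 8×18 + 3×91 = 486 + 84 + 144 + 273 = 987
P = 1053 / 987 × 100 = 106.6869
Fisher = √(L × P) = √(106.4312 × 106.6869) = 106.5590

106.56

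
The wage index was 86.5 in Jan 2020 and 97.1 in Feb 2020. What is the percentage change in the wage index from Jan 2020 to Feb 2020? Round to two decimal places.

Change = (97.1 − 86.5) / 86.5 × 100
       = 10.6 / 86.5 × 100 = 12.2543%

12.25%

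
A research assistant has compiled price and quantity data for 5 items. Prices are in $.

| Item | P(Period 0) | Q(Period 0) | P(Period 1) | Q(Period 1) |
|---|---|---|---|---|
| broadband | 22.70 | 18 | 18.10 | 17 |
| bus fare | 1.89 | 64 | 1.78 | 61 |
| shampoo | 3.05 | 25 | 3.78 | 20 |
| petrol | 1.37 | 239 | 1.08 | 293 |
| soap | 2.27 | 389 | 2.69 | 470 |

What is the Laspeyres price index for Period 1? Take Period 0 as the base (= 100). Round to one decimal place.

101.2

Laspeyres price index uses base-period quantities as weights.
ΣP(Period 1)·Q(Period 0) = 18.10×18 + 1.78×64 + 3.78×25 + 1.08×239 + 2.69×389 = 325.8 + 113.92 + 94.5 + 258.12 + 1046.41 = 1838.75
ΣP(Period 0)·Q(Period 0) = 22.70×18 + 1.89×64 + 3.05×25 + 1.37×239 + 2.27×389 = 408.6 + 120.96 + 76.25 + 327.43 + 883.03 = 1816.27
Index = 1838.75 / 1816.27 × 100 = 101.2377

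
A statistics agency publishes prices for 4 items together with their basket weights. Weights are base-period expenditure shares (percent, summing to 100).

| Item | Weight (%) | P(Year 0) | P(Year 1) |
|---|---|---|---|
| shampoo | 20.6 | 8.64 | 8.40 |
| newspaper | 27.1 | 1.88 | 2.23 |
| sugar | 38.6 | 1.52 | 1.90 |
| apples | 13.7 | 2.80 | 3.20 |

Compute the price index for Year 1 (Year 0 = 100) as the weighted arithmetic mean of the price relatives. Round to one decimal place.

116.1

shampoo: 20.6 × (8.40/8.64) = 20.6 × 0.972222 = 20.0278
newspaper: 27.1 × (2.23/1.88) = 27.1 × 1.186170 = 32.1452
sugar: 38.6 × (1.90/1.52) = 38.6 × 1.250000 = 48.2500
apples: 13.7 × (3.20/2.80) = 13.7 × 1.142857 = 15.6571
Index = Σ wᵢ·(p₁ᵢ/p₀ᵢ) = 20.0278 + 32.1452 + 48.2500 + 15.6571 = 116.0801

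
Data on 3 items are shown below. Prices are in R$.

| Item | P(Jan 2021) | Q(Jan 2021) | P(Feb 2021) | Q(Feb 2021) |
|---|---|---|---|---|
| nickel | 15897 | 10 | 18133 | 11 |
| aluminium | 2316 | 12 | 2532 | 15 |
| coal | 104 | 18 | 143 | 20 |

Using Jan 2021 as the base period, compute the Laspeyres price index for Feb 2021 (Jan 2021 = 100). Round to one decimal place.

Laspeyres price index uses base-period quantities as weights.
ΣP(Feb 2021)·Q(Jan 2021) = 18133×10 + 2532×12 + 143×18 = 181330 + 30384 + 2574 = 214288
ΣP(Jan 2021)·Q(Jan 2021) = 15897×10 + 2316×12 + 104×18 = 158970 + 27792 + 1872 = 188634
Index = 214288 / 188634 × 100 = 113.5999

113.6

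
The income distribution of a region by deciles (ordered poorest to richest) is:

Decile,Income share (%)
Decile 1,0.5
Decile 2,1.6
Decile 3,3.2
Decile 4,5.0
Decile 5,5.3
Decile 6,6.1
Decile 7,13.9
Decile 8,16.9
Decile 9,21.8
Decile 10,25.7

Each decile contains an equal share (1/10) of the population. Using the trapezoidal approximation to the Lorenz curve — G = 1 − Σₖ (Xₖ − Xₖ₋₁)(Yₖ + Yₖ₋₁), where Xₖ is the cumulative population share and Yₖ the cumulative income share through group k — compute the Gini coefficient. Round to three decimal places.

Cumulative income shares Yₖ: 0.0050, 0.0210, 0.0530, 0.1030, 0.1560, 0.2170, 0.3560, 0.5250, 0.7430, 1.0000
Σ (Xₖ−Xₖ₋₁)(Yₖ+Yₖ₋₁) = (1/10)(0.0050+0.0000) + (1/10)(0.0210+0.0050) + (1/10)(0.0530+0.0210) + (1/10)(0.1030+0.0530) + (1/10)(0.1560+0.1030) + (1/10)(0.2170+0.1560) + (1/10)(0.3560+0.2170) + (1/10)(0.5250+0.3560) + (1/10)(0.7430+0.5250) + (1/10)(1.0000+0.7430)
  = 0.0005 + 0.0026 + 0.0074 + 0.0156 + 0.0259 + 0.0373 + 0.0573 + 0.0881 + 0.1268 + 0.1743 = 0.5358
G = 1 − 0.5358 = 0.4642

0.464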